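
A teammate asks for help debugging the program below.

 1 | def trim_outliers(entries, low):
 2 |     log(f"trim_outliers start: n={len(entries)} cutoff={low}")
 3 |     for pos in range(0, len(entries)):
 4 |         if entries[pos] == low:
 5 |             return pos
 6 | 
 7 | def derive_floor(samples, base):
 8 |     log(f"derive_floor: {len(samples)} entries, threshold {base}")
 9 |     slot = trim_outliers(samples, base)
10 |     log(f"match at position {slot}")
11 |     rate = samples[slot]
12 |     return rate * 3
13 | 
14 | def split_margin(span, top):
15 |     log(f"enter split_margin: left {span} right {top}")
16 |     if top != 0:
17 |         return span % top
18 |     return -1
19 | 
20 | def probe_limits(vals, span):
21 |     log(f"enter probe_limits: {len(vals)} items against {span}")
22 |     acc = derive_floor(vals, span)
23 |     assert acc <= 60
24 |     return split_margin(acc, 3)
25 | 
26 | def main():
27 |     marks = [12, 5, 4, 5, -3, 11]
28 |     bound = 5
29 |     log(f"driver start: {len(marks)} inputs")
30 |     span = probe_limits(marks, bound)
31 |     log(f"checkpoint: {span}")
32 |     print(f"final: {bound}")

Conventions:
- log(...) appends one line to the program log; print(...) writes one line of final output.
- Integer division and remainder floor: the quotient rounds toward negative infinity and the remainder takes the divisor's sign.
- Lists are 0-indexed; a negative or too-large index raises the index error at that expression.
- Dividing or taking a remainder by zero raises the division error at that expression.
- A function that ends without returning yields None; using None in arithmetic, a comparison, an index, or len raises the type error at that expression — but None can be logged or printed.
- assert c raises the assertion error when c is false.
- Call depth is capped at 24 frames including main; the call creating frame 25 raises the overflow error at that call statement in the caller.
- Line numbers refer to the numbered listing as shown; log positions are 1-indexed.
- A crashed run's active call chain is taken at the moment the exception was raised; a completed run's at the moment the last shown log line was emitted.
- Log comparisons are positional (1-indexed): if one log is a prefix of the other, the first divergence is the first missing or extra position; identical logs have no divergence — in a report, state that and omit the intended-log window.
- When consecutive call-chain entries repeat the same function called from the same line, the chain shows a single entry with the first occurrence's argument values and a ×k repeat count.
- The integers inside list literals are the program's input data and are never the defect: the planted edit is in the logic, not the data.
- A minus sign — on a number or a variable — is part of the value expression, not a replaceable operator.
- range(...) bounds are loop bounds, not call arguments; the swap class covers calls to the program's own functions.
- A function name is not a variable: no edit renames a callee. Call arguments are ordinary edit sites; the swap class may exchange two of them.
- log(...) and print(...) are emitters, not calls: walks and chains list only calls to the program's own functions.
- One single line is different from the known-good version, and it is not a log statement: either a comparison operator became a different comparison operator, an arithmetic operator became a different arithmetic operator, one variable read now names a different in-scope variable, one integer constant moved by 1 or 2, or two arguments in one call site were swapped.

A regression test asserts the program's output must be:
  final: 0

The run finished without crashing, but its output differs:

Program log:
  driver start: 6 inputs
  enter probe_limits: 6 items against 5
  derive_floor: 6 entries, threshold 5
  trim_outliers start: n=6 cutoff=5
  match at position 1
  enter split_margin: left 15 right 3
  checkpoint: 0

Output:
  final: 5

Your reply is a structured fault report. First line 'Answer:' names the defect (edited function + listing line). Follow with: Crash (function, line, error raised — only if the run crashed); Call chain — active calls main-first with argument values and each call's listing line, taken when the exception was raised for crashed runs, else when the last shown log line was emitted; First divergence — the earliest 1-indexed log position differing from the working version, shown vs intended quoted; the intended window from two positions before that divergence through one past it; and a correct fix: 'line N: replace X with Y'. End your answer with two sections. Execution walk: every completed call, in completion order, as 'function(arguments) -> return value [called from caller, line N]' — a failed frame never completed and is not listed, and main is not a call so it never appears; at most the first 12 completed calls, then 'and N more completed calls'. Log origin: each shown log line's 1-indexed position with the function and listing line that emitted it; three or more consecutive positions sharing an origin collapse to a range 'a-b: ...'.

Answer: the defect is in main at line 32.
The tell: The two runs log identically and part ways only at the printed values.
Call chain: main.
First divergence: there is none — every log position agrees.
Execution walk:
  trim_outliers([12, 5, 4, 5, -3, 11], 5) -> 1  [called from derive_floor, line 9]
  derive_floor([12, 5, 4, 5, -3, 11], 5) -> 15  [called from probe_limits, line 22]
  split_margin(15, 3) -> 0  [called from probe_limits, line 24]
  probe_limits([12, 5, 4, 5, -3, 11], 5) -> 0  [called from main, line 30]
Log origin:
  1: emitted by main (line 29)
  2: emitted by probe_limits (line 21)
  3: emitted by derive_floor (line 8)
  4: emitted by trim_outliers (line 2)
  5: emitted by derive_floor (line 10)
  6: emitted by split_margin (line 15)
  7: emitted by main (line 31)
A correct fix: line 32: replace `bound` with `span`.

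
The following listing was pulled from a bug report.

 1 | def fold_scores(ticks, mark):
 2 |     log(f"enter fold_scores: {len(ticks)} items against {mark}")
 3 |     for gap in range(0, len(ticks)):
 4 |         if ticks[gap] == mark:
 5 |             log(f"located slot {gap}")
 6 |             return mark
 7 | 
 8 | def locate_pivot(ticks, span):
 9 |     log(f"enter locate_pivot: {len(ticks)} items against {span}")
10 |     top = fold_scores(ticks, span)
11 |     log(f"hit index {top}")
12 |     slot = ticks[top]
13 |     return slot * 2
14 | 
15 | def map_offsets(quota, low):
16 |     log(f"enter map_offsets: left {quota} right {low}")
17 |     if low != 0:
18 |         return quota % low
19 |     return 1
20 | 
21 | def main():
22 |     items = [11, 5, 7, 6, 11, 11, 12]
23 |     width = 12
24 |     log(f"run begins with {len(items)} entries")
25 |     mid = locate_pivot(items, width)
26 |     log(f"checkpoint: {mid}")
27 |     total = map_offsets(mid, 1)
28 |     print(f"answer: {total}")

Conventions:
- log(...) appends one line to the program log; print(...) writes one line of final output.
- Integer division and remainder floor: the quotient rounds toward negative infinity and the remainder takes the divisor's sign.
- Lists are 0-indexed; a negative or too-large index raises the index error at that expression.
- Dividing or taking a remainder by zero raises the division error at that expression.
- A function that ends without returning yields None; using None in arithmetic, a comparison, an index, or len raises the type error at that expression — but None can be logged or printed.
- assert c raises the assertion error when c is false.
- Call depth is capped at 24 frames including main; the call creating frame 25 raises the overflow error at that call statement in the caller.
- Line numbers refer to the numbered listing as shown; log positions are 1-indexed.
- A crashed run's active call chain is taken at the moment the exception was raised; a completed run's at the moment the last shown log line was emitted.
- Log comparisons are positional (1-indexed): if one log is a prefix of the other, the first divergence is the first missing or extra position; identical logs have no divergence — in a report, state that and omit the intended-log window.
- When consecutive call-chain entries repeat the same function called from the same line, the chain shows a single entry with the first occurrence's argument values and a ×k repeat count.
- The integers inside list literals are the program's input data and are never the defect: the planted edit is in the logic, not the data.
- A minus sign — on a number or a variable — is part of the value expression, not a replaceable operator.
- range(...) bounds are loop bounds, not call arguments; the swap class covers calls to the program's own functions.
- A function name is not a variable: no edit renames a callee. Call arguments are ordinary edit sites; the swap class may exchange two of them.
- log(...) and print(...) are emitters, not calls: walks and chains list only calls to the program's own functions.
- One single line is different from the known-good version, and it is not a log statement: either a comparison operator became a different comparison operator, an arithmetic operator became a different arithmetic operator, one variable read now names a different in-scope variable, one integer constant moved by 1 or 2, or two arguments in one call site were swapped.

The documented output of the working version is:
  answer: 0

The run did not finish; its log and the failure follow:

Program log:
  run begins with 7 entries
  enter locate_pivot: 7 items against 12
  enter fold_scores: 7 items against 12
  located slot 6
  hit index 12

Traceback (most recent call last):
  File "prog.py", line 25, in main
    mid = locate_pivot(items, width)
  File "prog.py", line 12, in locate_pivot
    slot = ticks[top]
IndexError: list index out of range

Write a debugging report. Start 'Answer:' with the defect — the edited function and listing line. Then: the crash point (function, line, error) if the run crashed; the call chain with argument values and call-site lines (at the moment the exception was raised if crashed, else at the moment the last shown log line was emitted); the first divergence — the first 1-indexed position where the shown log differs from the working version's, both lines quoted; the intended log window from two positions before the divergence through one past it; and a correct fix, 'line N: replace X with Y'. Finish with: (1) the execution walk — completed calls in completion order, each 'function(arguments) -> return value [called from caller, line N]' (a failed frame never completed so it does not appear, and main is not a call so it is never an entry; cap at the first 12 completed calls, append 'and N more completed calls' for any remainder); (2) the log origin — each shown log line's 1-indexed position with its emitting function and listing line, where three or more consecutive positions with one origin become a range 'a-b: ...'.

Answer: the defect is in fold_scores at line 6.
Key fact: Position 5 is the first bad log line: 'hit index 12' should read 'hit index 6'.
Crash: locate_pivot, line 12, IndexError.
Call chain: main -> locate_pivot([11, 5, 7, 6, 11, 11, 12], 12) (called at line 25).
First divergence: position 5 — the shown line 'hit index 12' should read 'hit index 6'.
Intended log window:
  3: enter fold_scores: 7 items against 12
  4: located slot 6
  5: hit index 6
  6: checkpoint: 24
Execution walk:
  fold_scores([11, 5, 7, 6, 11, 11, 12], 12) -> 12  [called from locate_pivot, line 10]
Log origins:
  1: logged in main at line 24
  2: logged in locate_pivot at line 9
  3: logged in fold_scores at line 2
  4: logged in fold_scores at line 5
  5: logged in locate_pivot at line 11
A correct fix: line 6: replace `mark` with `gap`.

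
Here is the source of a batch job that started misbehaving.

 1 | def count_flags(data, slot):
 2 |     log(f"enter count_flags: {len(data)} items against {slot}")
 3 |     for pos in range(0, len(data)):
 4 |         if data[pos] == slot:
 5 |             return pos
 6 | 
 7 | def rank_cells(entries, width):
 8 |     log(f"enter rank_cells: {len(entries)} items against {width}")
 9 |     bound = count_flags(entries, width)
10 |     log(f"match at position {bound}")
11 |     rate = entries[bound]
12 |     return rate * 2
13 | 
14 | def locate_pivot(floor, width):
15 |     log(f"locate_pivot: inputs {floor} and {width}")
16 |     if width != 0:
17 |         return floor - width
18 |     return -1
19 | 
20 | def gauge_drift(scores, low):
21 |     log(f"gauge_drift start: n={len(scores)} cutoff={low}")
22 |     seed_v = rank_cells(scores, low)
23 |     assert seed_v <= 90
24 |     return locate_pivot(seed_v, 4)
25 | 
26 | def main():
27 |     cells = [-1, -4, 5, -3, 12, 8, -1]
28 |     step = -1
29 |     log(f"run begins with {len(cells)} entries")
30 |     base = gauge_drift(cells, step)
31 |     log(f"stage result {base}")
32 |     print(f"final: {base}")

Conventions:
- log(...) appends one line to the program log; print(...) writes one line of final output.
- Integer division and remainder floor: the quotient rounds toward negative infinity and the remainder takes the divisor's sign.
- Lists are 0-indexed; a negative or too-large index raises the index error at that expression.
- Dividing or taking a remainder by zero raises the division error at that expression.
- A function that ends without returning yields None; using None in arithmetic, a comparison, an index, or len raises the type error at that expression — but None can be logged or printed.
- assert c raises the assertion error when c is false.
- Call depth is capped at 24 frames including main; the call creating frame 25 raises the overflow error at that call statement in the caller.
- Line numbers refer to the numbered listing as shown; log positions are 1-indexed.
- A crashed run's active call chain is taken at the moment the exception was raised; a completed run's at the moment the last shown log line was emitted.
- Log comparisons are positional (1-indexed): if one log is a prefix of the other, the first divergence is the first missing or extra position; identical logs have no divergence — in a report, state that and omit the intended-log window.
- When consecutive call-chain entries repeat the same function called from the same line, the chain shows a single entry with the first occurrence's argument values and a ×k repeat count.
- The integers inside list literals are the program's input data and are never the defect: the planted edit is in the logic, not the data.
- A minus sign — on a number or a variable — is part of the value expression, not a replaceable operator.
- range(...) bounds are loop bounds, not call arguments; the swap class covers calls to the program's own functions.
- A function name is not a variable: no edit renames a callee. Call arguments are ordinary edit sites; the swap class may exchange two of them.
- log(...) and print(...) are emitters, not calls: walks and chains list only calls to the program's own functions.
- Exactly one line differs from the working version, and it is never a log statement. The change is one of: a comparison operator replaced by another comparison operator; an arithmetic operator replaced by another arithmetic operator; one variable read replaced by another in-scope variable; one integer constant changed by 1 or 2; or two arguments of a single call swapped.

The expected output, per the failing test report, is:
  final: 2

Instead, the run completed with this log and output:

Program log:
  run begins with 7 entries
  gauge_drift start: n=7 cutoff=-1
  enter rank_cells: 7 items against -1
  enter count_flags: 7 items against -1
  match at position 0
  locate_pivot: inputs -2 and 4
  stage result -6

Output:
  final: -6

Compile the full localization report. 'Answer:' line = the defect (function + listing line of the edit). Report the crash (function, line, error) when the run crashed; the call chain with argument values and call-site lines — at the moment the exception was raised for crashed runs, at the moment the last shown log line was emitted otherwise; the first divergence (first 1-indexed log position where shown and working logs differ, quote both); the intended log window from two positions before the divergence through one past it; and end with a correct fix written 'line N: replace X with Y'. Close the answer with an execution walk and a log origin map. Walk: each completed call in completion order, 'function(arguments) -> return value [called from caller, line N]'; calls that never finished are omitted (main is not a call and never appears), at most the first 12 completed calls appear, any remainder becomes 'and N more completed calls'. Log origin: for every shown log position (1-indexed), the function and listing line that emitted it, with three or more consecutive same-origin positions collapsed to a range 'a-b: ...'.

Answer: the defect is in locate_pivot at line 17.
Key fact: Log line 7 is where behavior first shows: 'stage result -6' appears instead of 'stage result 2'.
Call chain: main.
First divergence: position 7 — shown 'stage result -6', intended 'stage result 2'.
Intended log window:
  5: match at position 0
  6: locate_pivot: inputs -2 and 4
  7: stage result 2
Execution walk:
  count_flags([-1, -4, 5, -3, 12, 8, -1], -1) -> 0  [called from rank_cells, line 9]
  rank_cells([-1, -4, 5, -3, 12, 8, -1], -1) -> -2  [called from gauge_drift, line 22]
  locate_pivot(-2, 4) -> -6  [called from gauge_drift, line 24]
  gauge_drift([-1, -4, 5, -3, 12, 8, -1], -1) -> -6  [called from main, line 30]
Log origins:
  1: from main, line 29
  2: from gauge_drift, line 21
  3: from rank_cells, line 8
  4: from count_flags, line 2
  5: from rank_cells, line 10
  6: from locate_pivot, line 15
  7: from main, line 31
A correct fix: line 17: replace `-` with `%`.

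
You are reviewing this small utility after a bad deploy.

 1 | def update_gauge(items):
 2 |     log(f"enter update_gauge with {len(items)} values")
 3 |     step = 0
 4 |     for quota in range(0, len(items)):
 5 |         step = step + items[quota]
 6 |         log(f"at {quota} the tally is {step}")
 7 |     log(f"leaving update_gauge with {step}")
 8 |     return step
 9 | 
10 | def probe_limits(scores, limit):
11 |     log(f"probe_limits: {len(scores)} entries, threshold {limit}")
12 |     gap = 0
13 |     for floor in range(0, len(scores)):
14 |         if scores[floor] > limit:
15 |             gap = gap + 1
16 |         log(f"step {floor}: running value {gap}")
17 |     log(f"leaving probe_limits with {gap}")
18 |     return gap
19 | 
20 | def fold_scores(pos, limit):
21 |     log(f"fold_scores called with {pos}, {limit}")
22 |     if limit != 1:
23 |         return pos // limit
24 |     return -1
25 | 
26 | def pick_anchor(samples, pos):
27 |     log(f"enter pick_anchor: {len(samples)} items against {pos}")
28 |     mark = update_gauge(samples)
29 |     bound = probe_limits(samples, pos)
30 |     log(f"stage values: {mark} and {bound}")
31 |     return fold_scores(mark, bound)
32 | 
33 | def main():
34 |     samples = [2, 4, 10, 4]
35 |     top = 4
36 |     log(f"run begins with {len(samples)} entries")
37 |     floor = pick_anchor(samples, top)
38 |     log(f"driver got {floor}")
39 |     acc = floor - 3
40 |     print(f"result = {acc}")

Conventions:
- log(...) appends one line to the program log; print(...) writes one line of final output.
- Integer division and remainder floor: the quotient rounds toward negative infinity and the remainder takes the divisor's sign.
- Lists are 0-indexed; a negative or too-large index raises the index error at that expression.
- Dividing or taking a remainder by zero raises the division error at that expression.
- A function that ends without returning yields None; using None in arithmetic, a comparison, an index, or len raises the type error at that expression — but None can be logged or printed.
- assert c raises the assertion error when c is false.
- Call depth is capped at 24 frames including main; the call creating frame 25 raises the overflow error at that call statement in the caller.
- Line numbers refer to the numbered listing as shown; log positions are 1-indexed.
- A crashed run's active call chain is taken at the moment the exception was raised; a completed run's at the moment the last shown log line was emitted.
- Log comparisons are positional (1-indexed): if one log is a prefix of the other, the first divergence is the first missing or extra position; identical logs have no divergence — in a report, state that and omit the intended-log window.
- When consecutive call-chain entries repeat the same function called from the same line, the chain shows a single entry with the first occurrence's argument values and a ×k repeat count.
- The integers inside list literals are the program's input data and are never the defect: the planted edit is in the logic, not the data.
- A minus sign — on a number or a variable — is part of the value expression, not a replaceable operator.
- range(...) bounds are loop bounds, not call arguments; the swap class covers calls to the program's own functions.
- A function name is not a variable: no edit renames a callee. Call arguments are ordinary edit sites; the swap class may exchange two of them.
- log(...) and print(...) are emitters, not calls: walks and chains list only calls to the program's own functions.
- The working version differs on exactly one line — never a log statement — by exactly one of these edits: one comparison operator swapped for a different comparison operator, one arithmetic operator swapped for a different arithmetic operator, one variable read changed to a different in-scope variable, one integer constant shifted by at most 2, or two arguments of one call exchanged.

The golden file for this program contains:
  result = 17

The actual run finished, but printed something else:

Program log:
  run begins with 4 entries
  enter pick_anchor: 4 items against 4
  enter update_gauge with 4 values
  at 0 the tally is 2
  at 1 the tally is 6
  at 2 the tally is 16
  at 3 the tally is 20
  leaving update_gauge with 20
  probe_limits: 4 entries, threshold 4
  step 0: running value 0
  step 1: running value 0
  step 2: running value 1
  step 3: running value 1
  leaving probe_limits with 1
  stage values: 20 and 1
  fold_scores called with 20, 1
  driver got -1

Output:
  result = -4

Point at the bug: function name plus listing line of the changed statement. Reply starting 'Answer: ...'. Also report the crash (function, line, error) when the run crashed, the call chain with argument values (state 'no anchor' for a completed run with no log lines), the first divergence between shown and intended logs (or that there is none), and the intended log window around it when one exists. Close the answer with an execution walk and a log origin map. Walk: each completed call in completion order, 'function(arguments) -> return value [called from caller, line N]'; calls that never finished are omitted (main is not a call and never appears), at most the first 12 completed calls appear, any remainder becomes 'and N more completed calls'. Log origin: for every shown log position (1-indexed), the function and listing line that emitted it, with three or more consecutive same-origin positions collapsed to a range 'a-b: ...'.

Answer: the defect is in fold_scores at line 22.
Key fact: At log position 17 the runs split — shown 'driver got -1', but the working version logs 'driver got 20'.
Call chain: main.
First divergence: position 17; shown 'driver got -1' vs intended 'driver got 20'.
Intended log window:
  15: stage values: 20 and 1
  16: fold_scores called with 20, 1
  17: driver got 20
Execution walk:
  update_gauge([2, 4, 10, 4]) -> 20  [called from pick_anchor, line 28]
  probe_limits([2, 4, 10, 4], 4) -> 1  [called from pick_anchor, line 29]
  fold_scores(20, 1) -> -1  [called from pick_anchor, line 31]
  pick_anchor([2, 4, 10, 4], 4) -> -1  [called from main, line 37]
Log origins:
  1: from main, line 36
  2: from pick_anchor, line 27
  3: from update_gauge, line 2
  4-7: from update_gauge, line 6
  8: from update_gauge, line 7
  9: from probe_limits, line 11
  10-13: from probe_limits, line 16
  14: from probe_limits, line 17
  15: from pick_anchor, line 30
  16: from fold_scores, line 21
  17: from main, line 38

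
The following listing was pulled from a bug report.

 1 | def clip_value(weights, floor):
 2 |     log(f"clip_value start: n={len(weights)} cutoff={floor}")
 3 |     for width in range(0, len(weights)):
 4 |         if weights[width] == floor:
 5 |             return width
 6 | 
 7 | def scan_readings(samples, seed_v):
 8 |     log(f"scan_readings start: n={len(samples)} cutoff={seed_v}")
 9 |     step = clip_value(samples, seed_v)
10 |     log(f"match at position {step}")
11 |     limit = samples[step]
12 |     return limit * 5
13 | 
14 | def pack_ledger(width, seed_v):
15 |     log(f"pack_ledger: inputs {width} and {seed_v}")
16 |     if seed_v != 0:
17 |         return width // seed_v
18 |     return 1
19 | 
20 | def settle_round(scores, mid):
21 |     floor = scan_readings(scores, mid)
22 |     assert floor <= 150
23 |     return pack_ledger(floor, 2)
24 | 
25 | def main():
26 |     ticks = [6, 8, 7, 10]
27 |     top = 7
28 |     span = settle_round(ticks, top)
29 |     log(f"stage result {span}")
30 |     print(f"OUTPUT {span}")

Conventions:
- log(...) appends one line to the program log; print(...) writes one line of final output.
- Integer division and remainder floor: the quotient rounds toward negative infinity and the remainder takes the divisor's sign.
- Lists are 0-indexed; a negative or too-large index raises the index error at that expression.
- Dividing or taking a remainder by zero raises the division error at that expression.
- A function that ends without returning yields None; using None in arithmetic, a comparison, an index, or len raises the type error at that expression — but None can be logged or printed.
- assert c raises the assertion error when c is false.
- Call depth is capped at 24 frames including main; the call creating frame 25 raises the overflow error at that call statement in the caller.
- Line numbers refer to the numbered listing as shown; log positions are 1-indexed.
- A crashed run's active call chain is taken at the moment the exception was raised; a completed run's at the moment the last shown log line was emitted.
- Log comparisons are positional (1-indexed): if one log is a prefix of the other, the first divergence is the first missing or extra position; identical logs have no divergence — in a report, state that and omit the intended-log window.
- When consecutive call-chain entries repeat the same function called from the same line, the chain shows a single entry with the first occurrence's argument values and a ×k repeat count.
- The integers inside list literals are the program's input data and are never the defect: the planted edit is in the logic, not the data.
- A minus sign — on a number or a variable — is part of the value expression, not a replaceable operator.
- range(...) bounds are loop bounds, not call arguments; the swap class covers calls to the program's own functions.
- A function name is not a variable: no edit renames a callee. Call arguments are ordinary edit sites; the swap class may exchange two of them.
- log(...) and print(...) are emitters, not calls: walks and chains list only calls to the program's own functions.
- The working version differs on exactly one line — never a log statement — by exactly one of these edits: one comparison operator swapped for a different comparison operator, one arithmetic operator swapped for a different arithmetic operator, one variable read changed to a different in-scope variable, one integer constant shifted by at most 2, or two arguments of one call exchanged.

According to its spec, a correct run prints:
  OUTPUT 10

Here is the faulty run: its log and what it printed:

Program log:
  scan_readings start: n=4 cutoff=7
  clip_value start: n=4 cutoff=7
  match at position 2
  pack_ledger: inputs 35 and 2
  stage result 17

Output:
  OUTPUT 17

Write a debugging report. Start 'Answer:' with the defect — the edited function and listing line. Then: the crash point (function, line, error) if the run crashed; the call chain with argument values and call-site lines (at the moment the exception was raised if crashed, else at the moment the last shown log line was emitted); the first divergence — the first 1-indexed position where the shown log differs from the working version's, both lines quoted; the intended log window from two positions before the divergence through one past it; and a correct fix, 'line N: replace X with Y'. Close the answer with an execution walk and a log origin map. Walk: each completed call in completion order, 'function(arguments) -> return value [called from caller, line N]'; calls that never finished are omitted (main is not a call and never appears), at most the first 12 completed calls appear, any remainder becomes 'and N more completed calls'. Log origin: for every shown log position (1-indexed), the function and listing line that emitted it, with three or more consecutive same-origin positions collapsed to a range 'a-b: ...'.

Answer: the defect is in scan_readings at line 12.
Key fact: At log position 4 the runs split — shown 'pack_ledger: inputs 35 and 2', but the working version logs 'pack_ledger: inputs 21 and 2'.
Call chain: main.
First divergence: at position 4 the run shows 'pack_ledger: inputs 35 and 2' where the working version logs 'pack_ledger: inputs 21 and 2'.
Intended log window:
  2: clip_value start: n=4 cutoff=7
  3: match at position 2
  4: pack_ledger: inputs 21 and 2
  5: stage result 10
Execution walk:
  clip_value([6, 8, 7, 10], 7) -> 2  [called from scan_readings, line 9]
  scan_readings([6, 8, 7, 10], 7) -> 35  [called from settle_round, line 21]
  pack_ledger(35, 2) -> 17  [called from settle_round, line 23]
  settle_round([6, 8, 7, 10], 7) -> 17  [called from main, line 28]
Log origin:
  1: emitted by scan_readings (line 8)
  2: emitted by clip_value (line 2)
  3: emitted by scan_readings (line 10)
  4: emitted by pack_ledger (line 15)
  5: emitted by main (line 29)
A correct fix: line 12: replace `5` with `3`.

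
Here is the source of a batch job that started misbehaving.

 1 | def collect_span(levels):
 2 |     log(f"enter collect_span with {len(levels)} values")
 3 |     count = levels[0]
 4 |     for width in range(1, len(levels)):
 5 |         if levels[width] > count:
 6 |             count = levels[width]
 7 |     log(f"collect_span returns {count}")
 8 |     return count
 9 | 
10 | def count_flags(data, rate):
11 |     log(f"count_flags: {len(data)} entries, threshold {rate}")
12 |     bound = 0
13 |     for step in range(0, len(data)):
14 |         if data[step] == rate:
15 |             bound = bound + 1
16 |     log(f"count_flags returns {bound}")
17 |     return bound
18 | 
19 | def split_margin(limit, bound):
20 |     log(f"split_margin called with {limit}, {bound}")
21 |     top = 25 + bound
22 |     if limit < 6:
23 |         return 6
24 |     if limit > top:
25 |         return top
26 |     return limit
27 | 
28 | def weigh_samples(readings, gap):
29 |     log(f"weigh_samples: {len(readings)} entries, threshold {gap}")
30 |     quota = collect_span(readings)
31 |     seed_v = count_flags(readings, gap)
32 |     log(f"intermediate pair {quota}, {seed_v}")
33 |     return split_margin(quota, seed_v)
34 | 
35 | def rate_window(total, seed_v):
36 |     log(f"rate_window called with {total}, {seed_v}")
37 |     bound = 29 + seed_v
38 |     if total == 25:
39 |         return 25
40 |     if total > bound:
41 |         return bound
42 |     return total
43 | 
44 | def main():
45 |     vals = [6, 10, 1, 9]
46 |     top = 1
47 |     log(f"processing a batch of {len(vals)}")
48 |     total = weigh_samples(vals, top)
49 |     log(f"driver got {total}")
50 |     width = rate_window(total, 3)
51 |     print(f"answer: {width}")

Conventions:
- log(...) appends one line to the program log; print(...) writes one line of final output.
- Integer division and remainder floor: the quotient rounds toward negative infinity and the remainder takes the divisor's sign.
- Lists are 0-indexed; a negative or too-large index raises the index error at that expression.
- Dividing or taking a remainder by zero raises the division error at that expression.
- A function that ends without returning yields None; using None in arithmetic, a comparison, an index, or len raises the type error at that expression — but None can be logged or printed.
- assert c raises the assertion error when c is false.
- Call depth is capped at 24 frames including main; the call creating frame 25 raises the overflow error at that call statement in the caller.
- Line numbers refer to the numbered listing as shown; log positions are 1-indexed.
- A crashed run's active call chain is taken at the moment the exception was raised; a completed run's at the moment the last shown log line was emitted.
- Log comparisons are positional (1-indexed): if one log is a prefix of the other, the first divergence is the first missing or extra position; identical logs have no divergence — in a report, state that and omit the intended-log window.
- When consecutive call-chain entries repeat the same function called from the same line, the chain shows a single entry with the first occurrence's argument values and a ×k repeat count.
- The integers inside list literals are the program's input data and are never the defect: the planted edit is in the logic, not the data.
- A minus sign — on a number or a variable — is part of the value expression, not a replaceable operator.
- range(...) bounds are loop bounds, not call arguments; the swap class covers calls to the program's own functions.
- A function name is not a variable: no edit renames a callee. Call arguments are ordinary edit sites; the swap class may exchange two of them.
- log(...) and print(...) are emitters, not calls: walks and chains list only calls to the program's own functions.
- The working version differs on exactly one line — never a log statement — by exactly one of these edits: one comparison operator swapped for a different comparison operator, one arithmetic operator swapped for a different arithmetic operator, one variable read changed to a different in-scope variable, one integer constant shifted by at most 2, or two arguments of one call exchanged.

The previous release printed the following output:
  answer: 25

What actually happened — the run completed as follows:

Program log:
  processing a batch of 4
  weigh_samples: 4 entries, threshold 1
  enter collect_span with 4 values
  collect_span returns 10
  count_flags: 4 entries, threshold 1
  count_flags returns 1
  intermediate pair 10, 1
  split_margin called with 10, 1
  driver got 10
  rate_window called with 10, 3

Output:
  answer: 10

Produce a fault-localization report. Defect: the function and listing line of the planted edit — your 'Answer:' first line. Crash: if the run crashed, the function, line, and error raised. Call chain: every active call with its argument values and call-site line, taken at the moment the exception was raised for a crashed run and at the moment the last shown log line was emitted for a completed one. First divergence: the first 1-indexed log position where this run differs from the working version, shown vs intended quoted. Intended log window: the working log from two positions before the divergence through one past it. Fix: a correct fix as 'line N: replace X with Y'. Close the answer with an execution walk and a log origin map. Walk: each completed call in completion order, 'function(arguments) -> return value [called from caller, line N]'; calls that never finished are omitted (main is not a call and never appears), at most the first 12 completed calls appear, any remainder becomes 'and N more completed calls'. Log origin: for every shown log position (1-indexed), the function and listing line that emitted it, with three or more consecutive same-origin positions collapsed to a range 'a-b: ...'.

Answer: the defect is in rate_window at line 38.
Key observation: Every logged value matches the working version; the printed result is what differs.
Call chain: main -> rate_window(10, 3) (called at line 50).
First divergence: none (the log streams are identical).
Execution walk:
  collect_span([6, 10, 1, 9]) -> 10  [called from weigh_samples, line 30]
  count_flags([6, 10, 1, 9], 1) -> 1  [called from weigh_samples, line 31]
  split_margin(10, 1) -> 10  [called from weigh_samples, line 33]
  weigh_samples([6, 10, 1, 9], 1) -> 10  [called from main, line 48]
  rate_window(10, 3) -> 10  [called from main, line 50]
Origin of each log line:
  1: from main, line 47
  2: from weigh_samples, line 29
  3: from collect_span, line 2
  4: from collect_span, line 7
  5: from count_flags, line 11
  6: from count_flags, line 16
  7: from weigh_samples, line 32
  8: from split_margin, line 20
  9: from main, line 49
  10: from rate_window, line 36
A correct fix: line 38: replace `==` with `<`.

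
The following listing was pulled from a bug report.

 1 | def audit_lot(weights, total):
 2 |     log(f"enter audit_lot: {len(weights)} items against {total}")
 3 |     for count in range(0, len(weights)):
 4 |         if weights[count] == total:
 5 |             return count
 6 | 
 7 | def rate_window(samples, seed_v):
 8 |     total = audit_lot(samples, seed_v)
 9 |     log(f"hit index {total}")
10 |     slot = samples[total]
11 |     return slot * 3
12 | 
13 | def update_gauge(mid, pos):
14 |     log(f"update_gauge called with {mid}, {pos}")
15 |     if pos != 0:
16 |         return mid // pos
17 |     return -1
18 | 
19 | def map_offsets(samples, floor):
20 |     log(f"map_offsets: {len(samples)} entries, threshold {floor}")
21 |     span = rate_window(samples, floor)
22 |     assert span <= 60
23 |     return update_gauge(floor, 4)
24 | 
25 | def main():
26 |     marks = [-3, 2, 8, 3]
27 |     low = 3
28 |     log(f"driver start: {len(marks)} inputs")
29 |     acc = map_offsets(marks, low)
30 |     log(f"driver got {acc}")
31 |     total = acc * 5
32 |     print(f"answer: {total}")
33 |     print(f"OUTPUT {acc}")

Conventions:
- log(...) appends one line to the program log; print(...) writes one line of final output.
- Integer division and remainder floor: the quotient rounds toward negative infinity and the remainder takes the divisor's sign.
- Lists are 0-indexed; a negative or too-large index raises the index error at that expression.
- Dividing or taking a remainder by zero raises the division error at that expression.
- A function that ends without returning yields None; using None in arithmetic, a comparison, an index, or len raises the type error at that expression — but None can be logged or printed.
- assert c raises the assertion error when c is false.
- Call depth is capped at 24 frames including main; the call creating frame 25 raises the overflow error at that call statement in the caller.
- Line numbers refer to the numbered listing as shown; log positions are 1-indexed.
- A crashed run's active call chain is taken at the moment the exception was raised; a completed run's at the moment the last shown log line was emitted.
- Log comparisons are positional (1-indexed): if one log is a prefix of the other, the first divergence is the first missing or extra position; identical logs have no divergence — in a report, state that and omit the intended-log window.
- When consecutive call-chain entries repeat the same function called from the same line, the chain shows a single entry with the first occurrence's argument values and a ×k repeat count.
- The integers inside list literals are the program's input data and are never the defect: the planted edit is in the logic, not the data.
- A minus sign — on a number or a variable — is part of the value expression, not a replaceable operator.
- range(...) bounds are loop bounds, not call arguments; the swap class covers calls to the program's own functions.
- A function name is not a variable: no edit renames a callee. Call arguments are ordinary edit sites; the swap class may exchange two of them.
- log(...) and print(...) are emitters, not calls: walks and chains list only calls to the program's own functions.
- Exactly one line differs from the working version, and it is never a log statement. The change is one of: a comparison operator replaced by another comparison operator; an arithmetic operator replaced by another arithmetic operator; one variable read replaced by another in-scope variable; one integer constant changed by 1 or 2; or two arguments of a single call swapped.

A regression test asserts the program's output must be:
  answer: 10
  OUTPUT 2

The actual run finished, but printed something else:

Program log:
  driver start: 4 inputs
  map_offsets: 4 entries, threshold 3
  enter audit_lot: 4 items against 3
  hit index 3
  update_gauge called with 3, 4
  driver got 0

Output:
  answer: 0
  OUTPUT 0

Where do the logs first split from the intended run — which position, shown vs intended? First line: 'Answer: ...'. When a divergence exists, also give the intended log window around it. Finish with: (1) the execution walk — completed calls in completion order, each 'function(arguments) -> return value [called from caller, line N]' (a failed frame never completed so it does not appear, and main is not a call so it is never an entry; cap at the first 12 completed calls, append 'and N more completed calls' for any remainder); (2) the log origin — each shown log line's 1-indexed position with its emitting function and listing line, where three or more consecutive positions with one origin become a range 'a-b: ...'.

Answer: at position 5 the run shows 'update_gauge called with 3, 4' where the working version logs 'update_gauge called with 9, 4'.
Intended log window:
  3: enter audit_lot: 4 items against 3
  4: hit index 3
  5: update_gauge called with 9, 4
  6: driver got 2
Execution walk:
  audit_lot([-3, 2, 8, 3], 3) -> 3  [called from rate_window, line 8]
  rate_window([-3, 2, 8, 3], 3) -> 9  [called from map_offsets, line 21]
  update_gauge(3, 4) -> 0  [called from map_offsets, line 23]
  map_offsets([-3, 2, 8, 3], 3) -> 0  [called from main, line 29]
Log origin:
  1 — main, line 28
  2 — map_offsets, line 20
  3 — audit_lot, line 2
  4 — rate_window, line 9
  5 — update_gauge, line 14
  6 — main, line 30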